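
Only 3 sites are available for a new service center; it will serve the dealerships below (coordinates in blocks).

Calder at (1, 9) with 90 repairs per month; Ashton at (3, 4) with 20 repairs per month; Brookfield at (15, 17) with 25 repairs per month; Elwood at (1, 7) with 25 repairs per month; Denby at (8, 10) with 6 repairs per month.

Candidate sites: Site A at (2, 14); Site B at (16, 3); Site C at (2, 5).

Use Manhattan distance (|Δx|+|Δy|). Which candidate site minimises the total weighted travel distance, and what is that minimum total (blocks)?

Total weighted distance at each candidate:
  Site A (2, 14): total = 1420
  Site B (16, 3): total = 3110
  Site C (2, 5): total = 1256
Minimum is at Site C with total 1256 blocks.

Site C, total 1256 blocks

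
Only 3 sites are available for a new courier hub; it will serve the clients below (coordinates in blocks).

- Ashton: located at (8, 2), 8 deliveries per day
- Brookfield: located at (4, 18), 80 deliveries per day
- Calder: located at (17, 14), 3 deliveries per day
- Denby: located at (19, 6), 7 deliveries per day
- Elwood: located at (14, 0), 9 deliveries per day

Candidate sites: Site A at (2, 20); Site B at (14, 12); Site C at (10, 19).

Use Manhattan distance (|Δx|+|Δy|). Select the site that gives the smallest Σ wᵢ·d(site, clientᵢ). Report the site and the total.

Site A, total 1080 blocks

Total weighted distance at each candidate:
  Site A (2, 20): total = 1080
  Site B (14, 12): total = 1608
  Site C (10, 19): total = 1109
Minimum is at Site A with total 1080 blocks.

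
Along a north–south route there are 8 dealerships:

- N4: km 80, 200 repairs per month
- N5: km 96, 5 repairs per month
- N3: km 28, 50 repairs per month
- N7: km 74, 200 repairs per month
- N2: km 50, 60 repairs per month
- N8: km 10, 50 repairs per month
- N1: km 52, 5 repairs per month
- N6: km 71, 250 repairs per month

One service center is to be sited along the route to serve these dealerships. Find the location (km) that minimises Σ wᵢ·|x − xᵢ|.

x = 71

For a sum of weighted absolute distances on a line, the optimum is the weighted median (not the mean). Total weight W = 820; half-weight = 410.
Sort by position and accumulate weight:
  km 10 (N8, w=50) → cum 50
  km 28 (N3, w=50) → cum 100
  km 50 (N2, w=60) → cum 160
  km 52 (N1, w=5) → cum 165
  km 71 (N6, w=250) → cum 415  ≥ 410 → median here
  km 74 (N7, w=200) → cum 615
  km 80 (N4, w=200) → cum 815
  km 96 (N5, w=5) → cum 820
Optimal location: km 71.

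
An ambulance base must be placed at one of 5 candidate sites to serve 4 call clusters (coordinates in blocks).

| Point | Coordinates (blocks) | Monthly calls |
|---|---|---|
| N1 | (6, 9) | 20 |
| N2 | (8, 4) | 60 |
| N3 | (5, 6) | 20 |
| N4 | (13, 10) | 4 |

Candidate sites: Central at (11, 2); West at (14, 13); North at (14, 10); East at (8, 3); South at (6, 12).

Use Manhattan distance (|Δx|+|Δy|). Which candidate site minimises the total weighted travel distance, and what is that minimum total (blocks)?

East, total 388 blocks

Total weighted distance at each candidate:
  Central (11, 2): total = 780
  West (14, 13): total = 1476
  North (14, 10): total = 1164
  East (8, 3): total = 388
  South (6, 12): total = 836
Minimum is at East with total 388 blocks.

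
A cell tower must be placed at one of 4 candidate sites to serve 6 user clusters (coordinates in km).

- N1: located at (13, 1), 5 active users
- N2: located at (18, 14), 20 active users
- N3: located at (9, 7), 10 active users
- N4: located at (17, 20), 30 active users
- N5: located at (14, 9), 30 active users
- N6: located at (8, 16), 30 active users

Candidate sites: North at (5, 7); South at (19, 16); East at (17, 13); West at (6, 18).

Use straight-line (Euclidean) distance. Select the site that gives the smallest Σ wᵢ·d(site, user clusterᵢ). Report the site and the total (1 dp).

East, total 836.1 km

Total weighted distance at each candidate:
  North (5, 7): total = 1477.2
  South (19, 16): total = 982.3
  East (17, 13): total = 836.1
  West (6, 18): total = 1240.4
Minimum is at East with total 836.1 km.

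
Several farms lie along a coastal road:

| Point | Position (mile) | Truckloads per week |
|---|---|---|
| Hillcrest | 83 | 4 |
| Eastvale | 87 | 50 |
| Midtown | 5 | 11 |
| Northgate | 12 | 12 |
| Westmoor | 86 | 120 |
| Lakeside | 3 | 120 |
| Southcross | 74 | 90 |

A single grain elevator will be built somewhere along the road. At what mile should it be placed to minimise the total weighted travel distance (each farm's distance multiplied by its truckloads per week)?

x = 74

For a sum of weighted absolute distances on a line, the optimum is the weighted median (not the mean). Total weight W = 407; half-weight = 203.5.
Sort by position and accumulate weight:
  mile 3 (Lakeside, w=120) → cum 120
  mile 5 (Midtown, w=11) → cum 131
  mile 12 (Northgate, w=12) → cum 143
  mile 74 (Southcross, w=90) → cum 233  ≥ 203.5 → median here
  mile 83 (Hillcrest, w=4) → cum 237
  mile 86 (Westmoor, w=120) → cum 357
  mile 87 (Eastvale, w=50) → cum 407
Optimal location: mile 74.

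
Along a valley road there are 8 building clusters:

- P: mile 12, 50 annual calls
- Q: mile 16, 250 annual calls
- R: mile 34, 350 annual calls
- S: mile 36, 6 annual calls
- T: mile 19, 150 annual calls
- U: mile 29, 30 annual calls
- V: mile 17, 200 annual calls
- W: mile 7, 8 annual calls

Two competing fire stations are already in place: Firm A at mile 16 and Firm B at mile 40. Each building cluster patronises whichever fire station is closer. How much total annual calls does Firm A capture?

The indifferent point is the midpoint (16+40)/2 = 28; building clusters left of it (closer to Firm A at 16) go to Firm A, those right go to Firm B.
  W at 7 (w=8) → Firm A
  P at 12 (w=50) → Firm A
  Q at 16 (w=250) → Firm A
  V at 17 (w=200) → Firm A
  T at 19 (w=150) → Firm A
  U at 29 (w=30) → Firm B
  R at 34 (w=350) → Firm B
  S at 36 (w=6) → Firm B
Firm A captures 658; Firm B captures 386.

658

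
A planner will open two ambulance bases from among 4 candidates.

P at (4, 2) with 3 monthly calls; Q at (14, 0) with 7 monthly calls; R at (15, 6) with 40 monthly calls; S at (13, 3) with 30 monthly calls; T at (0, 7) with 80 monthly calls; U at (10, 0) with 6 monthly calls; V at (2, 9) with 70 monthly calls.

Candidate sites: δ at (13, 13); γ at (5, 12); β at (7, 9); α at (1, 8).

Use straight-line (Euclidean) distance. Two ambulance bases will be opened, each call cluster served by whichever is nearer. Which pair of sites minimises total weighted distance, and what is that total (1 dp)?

Evaluate every pair (each demand assigned to the nearer of the two):
  {β, α}: total = 965.3
  {δ, α}: total = 987.0
  {γ, α}: total = 1237.2
  {γ, β}: total = 1618.6
  {δ, β}: total = 1637.8
  {δ, γ}: total = 1653.3
Best pair: {β, α} with total 965.3.

{β, α}, total 965.3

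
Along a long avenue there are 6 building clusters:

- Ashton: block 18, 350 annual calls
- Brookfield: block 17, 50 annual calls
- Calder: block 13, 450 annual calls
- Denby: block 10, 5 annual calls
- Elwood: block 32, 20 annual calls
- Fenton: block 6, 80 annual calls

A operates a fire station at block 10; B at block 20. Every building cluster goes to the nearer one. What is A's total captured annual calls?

535

The indifferent point is the midpoint (10+20)/2 = 15; building clusters left of it (closer to A at 10) go to A, those right go to B.
  Fenton at 6 (w=80) → A
  Denby at 10 (w=5) → A
  Calder at 13 (w=450) → A
  Brookfield at 17 (w=50) → B
  Ashton at 18 (w=350) → B
  Elwood at 32 (w=20) → B
A captures 535; B captures 420.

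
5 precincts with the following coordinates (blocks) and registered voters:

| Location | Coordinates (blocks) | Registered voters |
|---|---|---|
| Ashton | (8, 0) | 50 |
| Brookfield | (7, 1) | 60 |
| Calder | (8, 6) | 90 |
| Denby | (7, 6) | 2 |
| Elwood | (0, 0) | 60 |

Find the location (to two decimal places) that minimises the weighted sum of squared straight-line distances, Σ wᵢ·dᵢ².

The minimiser of Σwᵢ‖p−pᵢ‖² is the weighted centroid p* = (Σwᵢpᵢ)/(Σwᵢ).
Σwᵢ = 262.
Σwᵢxᵢ = 50·8 + 60·7 + 90·8 + 2·7 + 60·0 = 1554.
Σwᵢyᵢ = 50·0 + 60·1 + 90·6 + 2·6 + 60·0 = 612.
x* = 1554/262 = 5.93, y* = 612/262 = 2.34.

(5.93, 2.34)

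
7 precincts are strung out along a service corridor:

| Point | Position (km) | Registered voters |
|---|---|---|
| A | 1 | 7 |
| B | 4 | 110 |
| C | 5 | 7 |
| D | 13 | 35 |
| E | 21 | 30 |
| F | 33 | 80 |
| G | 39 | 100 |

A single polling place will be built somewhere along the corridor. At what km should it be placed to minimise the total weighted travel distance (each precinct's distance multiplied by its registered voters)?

For a sum of weighted absolute distances on a line, the optimum is the weighted median (not the mean). Total weight W = 369; half-weight = 184.5.
Sort by position and accumulate weight:
  km 1 (A, w=7) → cum 7
  km 4 (B, w=110) → cum 117
  km 5 (C, w=7) → cum 124
  km 13 (D, w=35) → cum 159
  km 21 (E, w=30) → cum 189  ≥ 184.5 → median here
  km 33 (F, w=80) → cum 269
  km 39 (G, w=100) → cum 369
Optimal location: km 21.

x = 21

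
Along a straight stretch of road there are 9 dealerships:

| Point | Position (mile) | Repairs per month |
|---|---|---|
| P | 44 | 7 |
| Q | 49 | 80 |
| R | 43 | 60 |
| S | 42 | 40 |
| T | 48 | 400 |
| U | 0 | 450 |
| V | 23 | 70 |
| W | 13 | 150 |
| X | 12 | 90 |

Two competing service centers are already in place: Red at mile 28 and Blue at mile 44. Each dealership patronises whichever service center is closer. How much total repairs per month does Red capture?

The indifferent point is the midpoint (28+44)/2 = 36; dealerships left of it (closer to Red at 28) go to Red, those right go to Blue.
  U at 0 (w=450) → Red
  X at 12 (w=90) → Red
  W at 13 (w=150) → Red
  V at 23 (w=70) → Red
  S at 42 (w=40) → Blue
  R at 43 (w=60) → Blue
  P at 44 (w=7) → Blue
  T at 48 (w=400) → Blue
  Q at 49 (w=80) → Blue
Red captures 760; Blue captures 587.

760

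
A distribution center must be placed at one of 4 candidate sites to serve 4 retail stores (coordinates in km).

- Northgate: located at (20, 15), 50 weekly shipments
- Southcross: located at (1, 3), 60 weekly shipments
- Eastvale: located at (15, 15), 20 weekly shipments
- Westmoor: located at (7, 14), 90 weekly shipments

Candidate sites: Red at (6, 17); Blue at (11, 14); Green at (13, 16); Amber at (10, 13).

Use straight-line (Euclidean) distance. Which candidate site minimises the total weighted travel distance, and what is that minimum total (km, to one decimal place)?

Amber, total 1709.4 km

Total weighted distance at each candidate:
  Red (6, 17): total = 2068.1
  Blue (11, 14): total = 1787.2
  Green (13, 16): total = 2029.0
  Amber (10, 13): total = 1709.4
Minimum is at Amber with total 1709.4 km.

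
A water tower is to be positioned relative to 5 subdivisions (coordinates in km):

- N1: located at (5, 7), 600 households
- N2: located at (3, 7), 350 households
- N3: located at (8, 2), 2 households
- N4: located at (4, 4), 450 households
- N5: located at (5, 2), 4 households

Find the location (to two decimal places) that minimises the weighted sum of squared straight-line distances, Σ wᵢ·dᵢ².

(4.19, 6.02)

The minimiser of Σwᵢ‖p−pᵢ‖² is the weighted centroid p* = (Σwᵢpᵢ)/(Σwᵢ).
Σwᵢ = 1406.
Σwᵢxᵢ = 600·5 + 350·3 + 2·8 + 450·4 + 4·5 = 5886.
Σwᵢyᵢ = 600·7 + 350·7 + 2·2 + 450·4 + 4·2 = 8462.
x* = 5886/1406 = 4.19, y* = 8462/1406 = 6.02.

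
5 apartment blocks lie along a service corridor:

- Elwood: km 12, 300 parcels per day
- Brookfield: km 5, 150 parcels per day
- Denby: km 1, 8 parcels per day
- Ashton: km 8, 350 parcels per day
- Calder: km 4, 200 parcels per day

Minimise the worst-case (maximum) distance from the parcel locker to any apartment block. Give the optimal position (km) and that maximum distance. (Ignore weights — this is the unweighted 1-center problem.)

The 1-center on a line is the midpoint of the two extreme points: leftmost at 1, rightmost at 12.
Optimal location = (1 + 12)/2 = 6.5; maximum distance = (12 − 1)/2 = 5.5.

location 6.5, max distance 5.5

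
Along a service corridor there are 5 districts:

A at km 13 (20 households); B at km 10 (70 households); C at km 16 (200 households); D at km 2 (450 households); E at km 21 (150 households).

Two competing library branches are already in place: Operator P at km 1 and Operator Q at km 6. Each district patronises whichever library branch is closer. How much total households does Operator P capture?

The indifferent point is the midpoint (1+6)/2 = 3.5; districts left of it (closer to Operator P at 1) go to Operator P, those right go to Operator Q.
  D at 2 (w=450) → Operator P
  B at 10 (w=70) → Operator Q
  A at 13 (w=20) → Operator Q
  C at 16 (w=200) → Operator Q
  E at 21 (w=150) → Operator Q
Operator P captures 450; Operator Q captures 440.

450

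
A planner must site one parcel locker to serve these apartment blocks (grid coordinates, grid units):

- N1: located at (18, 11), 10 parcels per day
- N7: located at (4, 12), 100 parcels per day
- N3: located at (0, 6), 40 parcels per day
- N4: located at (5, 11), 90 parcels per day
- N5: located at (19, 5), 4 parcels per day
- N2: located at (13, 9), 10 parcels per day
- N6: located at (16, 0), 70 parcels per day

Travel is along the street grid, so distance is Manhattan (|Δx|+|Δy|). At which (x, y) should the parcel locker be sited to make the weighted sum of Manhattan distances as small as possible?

Manhattan distance separates: Σwᵢ(|x−xᵢ|+|y−yᵢ|) = Σwᵢ|x−xᵢ| + Σwᵢ|y−yᵢ|, so x and y are optimised independently as 1-D weighted medians.
Total weight W = 324; half = 162.
x-coordinate, sorted with cumulative weight:
  x=0 (N3, w=40) cum 40
  x=4 (N7, w=100) cum 140
  x=5 (N4, w=90) cum 230  ← median
  x=13 (N2, w=10) cum 240
  x=16 (N6, w=70) cum 310
  x=18 (N1, w=10) cum 320
  x=19 (N5, w=4) cum 324
⇒ x* = 5
y-coordinate, sorted with cumulative weight:
  y=0 (N6, w=70) cum 70
  y=5 (N5, w=4) cum 74
  y=6 (N3, w=40) cum 114
  y=9 (N2, w=10) cum 124
  y=11 (N1, w=10) cum 134
  y=11 (N4, w=90) cum 224  ← median
  y=12 (N7, w=100) cum 324
⇒ y* = 11

(5, 11)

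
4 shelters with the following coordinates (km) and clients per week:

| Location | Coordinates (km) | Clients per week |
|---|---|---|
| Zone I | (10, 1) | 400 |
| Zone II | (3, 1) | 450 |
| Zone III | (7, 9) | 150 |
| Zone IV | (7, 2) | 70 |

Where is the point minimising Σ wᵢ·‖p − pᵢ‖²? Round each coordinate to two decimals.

(6.44, 2.19)

The minimiser of Σwᵢ‖p−pᵢ‖² is the weighted centroid p* = (Σwᵢpᵢ)/(Σwᵢ).
Σwᵢ = 1070.
Σwᵢxᵢ = 400·10 + 450·3 + 150·7 + 70·7 = 6890.
Σwᵢyᵢ = 400·1 + 450·1 + 150·9 + 70·2 = 2340.
x* = 6890/1070 = 6.44, y* = 2340/1070 = 2.19.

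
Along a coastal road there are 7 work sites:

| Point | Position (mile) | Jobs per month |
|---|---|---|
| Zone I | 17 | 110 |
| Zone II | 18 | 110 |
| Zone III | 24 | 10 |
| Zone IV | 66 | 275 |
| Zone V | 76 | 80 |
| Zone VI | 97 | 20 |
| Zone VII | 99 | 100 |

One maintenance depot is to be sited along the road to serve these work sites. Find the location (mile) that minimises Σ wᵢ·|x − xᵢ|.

x = 66

For a sum of weighted absolute distances on a line, the optimum is the weighted median (not the mean). Total weight W = 705; half-weight = 352.5.
Sort by position and accumulate weight:
  mile 17 (Zone I, w=110) → cum 110
  mile 18 (Zone II, w=110) → cum 220
  mile 24 (Zone III, w=10) → cum 230
  mile 66 (Zone IV, w=275) → cum 505  ≥ 352.5 → median here
  mile 76 (Zone V, w=80) → cum 585
  mile 97 (Zone VI, w=20) → cum 605
  mile 99 (Zone VII, w=100) → cum 705
Optimal location: mile 66.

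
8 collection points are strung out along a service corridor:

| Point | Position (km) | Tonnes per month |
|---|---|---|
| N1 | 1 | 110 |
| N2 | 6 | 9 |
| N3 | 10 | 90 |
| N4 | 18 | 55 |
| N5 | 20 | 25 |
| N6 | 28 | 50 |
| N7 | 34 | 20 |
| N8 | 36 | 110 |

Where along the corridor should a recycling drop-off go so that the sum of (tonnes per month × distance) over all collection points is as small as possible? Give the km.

For a sum of weighted absolute distances on a line, the optimum is the weighted median (not the mean). Total weight W = 469; half-weight = 234.5.
Sort by position and accumulate weight:
  km 1 (N1, w=110) → cum 110
  km 6 (N2, w=9) → cum 119
  km 10 (N3, w=90) → cum 209
  km 18 (N4, w=55) → cum 264  ≥ 234.5 → median here
  km 20 (N5, w=25) → cum 289
  km 28 (N6, w=50) → cum 339
  km 34 (N7, w=20) → cum 359
  km 36 (N8, w=110) → cum 469
Optimal location: km 18.

x = 18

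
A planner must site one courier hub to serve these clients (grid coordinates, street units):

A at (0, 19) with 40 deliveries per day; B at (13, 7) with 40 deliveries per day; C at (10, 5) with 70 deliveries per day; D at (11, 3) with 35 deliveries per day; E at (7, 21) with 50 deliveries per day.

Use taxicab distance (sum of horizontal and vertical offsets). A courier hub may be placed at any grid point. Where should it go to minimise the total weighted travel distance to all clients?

(10, 7)

Manhattan distance separates: Σwᵢ(|x−xᵢ|+|y−yᵢ|) = Σwᵢ|x−xᵢ| + Σwᵢ|y−yᵢ|, so x and y are optimised independently as 1-D weighted medians.
Total weight W = 235; half = 117.5.
x-coordinate, sorted with cumulative weight:
  x=0 (A, w=40) cum 40
  x=7 (E, w=50) cum 90
  x=10 (C, w=70) cum 160  ← median
  x=11 (D, w=35) cum 195
  x=13 (B, w=40) cum 235
⇒ x* = 10
y-coordinate, sorted with cumulative weight:
  y=3 (D, w=35) cum 35
  y=5 (C, w=70) cum 105
  y=7 (B, w=40) cum 145  ← median
  y=19 (A, w=40) cum 185
  y=21 (E, w=50) cum 235
⇒ y* = 7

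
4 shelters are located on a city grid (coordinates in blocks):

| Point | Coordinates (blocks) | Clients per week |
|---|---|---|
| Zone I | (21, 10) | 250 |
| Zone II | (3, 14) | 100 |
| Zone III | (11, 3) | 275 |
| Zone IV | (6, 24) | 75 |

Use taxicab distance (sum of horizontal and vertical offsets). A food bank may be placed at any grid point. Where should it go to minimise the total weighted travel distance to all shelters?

(11, 10)

Manhattan distance separates: Σwᵢ(|x−xᵢ|+|y−yᵢ|) = Σwᵢ|x−xᵢ| + Σwᵢ|y−yᵢ|, so x and y are optimised independently as 1-D weighted medians.
Total weight W = 700; half = 350.
x-coordinate, sorted with cumulative weight:
  x=3 (Zone II, w=100) cum 100
  x=6 (Zone IV, w=75) cum 175
  x=11 (Zone III, w=275) cum 450  ← median
  x=21 (Zone I, w=250) cum 700
⇒ x* = 11
y-coordinate, sorted with cumulative weight:
  y=3 (Zone III, w=275) cum 275
  y=10 (Zone I, w=250) cum 525  ← median
  y=14 (Zone II, w=100) cum 625
  y=24 (Zone IV, w=75) cum 700
⇒ y* = 10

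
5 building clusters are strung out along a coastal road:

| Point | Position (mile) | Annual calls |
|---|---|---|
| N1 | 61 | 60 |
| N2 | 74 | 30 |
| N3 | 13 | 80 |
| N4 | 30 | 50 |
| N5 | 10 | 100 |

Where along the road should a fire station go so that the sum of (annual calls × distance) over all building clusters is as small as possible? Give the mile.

For a sum of weighted absolute distances on a line, the optimum is the weighted median (not the mean). Total weight W = 320; half-weight = 160.
Sort by position and accumulate weight:
  mile 10 (N5, w=100) → cum 100
  mile 13 (N3, w=80) → cum 180  ≥ 160 → median here
  mile 30 (N4, w=50) → cum 230
  mile 61 (N1, w=60) → cum 290
  mile 74 (N2, w=30) → cum 320
Optimal location: mile 13.

x = 13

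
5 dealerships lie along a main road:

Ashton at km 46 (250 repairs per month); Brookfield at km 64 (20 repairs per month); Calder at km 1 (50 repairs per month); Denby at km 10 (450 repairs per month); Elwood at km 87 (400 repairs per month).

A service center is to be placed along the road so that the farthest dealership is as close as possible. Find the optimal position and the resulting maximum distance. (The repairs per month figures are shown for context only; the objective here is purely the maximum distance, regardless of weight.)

location 44, max distance 43

The 1-center on a line is the midpoint of the two extreme points: leftmost at 1, rightmost at 87.
Optimal location = (1 + 87)/2 = 44; maximum distance = (87 − 1)/2 = 43.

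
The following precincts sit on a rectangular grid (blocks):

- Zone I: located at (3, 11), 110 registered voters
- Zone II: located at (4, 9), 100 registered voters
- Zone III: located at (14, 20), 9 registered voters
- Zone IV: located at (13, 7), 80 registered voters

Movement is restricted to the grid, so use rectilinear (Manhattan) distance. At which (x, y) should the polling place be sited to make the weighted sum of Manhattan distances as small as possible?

Manhattan distance separates: Σwᵢ(|x−xᵢ|+|y−yᵢ|) = Σwᵢ|x−xᵢ| + Σwᵢ|y−yᵢ|, so x and y are optimised independently as 1-D weighted medians.
Total weight W = 299; half = 149.5.
x-coordinate, sorted with cumulative weight:
  x=3 (Zone I, w=110) cum 110
  x=4 (Zone II, w=100) cum 210  ← median
  x=13 (Zone IV, w=80) cum 290
  x=14 (Zone III, w=9) cum 299
⇒ x* = 4
y-coordinate, sorted with cumulative weight:
  y=7 (Zone IV, w=80) cum 80
  y=9 (Zone II, w=100) cum 180  ← median
  y=11 (Zone I, w=110) cum 290
  y=20 (Zone III, w=9) cum 299
⇒ y* = 9

(4, 9)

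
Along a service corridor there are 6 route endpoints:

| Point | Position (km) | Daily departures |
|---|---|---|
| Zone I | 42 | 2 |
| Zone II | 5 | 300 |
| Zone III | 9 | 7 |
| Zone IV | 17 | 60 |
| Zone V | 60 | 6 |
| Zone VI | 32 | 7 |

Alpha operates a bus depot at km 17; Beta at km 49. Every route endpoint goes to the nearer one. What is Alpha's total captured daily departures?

The indifferent point is the midpoint (17+49)/2 = 33; route endpoints left of it (closer to Alpha at 17) go to Alpha, those right go to Beta.
  Zone II at 5 (w=300) → Alpha
  Zone III at 9 (w=7) → Alpha
  Zone IV at 17 (w=60) → Alpha
  Zone VI at 32 (w=7) → Alpha
  Zone I at 42 (w=2) → Beta
  Zone V at 60 (w=6) → Beta
Alpha captures 374; Beta captures 8.

374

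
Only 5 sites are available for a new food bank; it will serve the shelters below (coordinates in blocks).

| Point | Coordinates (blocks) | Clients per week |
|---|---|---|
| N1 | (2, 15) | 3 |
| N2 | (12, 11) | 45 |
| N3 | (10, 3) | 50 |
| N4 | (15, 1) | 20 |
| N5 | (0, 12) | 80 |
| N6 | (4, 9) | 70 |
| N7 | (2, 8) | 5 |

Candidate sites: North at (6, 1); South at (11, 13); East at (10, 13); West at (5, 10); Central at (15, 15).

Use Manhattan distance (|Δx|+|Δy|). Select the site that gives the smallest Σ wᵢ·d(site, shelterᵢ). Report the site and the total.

West, total 2089 blocks

Total weighted distance at each candidate:
  North (6, 1): total = 3369
  South (11, 13): total = 2838
  East (10, 13): total = 2695
  West (5, 10): total = 2089
  Central (15, 15): total = 4214
Minimum is at West with total 2089 blocks.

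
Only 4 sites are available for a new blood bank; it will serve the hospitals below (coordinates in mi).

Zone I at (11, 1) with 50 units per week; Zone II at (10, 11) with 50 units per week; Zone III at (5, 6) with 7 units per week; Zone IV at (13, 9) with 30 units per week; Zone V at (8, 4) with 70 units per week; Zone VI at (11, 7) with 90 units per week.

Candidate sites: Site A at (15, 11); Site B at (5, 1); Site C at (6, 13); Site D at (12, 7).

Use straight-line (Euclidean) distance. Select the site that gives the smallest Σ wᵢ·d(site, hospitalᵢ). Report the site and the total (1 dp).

Site D, total 1084.3 mi

Total weighted distance at each candidate:
  Site A (15, 11): total = 2153.7
  Site B (5, 1): total = 2294.1
  Site C (6, 13): total = 2513.3
  Site D (12, 7): total = 1084.3
Minimum is at Site D with total 1084.3 mi.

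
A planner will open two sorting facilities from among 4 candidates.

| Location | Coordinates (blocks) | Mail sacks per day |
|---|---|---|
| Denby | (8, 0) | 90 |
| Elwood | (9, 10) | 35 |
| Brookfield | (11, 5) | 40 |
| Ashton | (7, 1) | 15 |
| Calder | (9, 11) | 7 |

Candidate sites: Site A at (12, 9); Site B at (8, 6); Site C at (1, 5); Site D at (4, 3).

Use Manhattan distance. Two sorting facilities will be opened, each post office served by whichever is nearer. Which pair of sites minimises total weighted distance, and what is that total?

{Site A, Site B}, total 965

Evaluate every pair (each demand assigned to the nearer of the two):
  {Site A, Site B}: total = 965
  {Site B, Site D}: total = 992
  {Site B, Site C}: total = 1007
  {Site A, Site D}: total = 1080
  {Site C, Site D}: total = 1576
  {Site A, Site C}: total = 1605
Best pair: {Site A, Site B} with total 965.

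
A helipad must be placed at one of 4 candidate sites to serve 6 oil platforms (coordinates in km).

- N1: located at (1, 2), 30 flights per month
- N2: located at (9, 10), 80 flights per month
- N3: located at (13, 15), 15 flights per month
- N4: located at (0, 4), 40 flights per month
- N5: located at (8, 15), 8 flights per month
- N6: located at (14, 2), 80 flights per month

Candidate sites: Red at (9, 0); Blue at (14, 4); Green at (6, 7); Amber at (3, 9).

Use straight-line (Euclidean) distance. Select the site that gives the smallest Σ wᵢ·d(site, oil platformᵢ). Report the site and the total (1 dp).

Total weighted distance at each candidate:
  Red (9, 0): total = 2225.3
  Blue (14, 4): total = 2005.3
  Green (6, 7): total = 1800.0
  Amber (3, 9): total = 2218.7
Minimum is at Green with total 1800.0 km.

Green, total 1800.0 km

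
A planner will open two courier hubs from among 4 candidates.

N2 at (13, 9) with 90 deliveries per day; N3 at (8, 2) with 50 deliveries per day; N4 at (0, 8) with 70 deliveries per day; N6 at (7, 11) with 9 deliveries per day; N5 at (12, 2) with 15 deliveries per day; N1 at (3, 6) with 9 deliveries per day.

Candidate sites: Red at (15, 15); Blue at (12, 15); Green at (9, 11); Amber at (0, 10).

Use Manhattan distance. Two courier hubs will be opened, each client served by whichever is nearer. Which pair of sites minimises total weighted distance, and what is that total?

{Green, Amber}, total 1441

Evaluate every pair (each demand assigned to the nearer of the two):
  {Green, Amber}: total = 1441
  {Blue, Amber}: total = 1900
  {Red, Amber}: total = 2035
  {Red, Green}: total = 2177
  {Blue, Green}: total = 2177
  {Red, Blue}: total = 3248
Best pair: {Green, Amber} with total 1441.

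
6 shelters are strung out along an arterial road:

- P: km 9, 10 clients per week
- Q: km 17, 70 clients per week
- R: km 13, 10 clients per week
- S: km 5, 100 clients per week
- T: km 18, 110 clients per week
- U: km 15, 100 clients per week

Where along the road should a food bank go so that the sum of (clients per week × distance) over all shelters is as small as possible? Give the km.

For a sum of weighted absolute distances on a line, the optimum is the weighted median (not the mean). Total weight W = 400; half-weight = 200.
Sort by position and accumulate weight:
  km 5 (S, w=100) → cum 100
  km 9 (P, w=10) → cum 110
  km 13 (R, w=10) → cum 120
  km 15 (U, w=100) → cum 220  ≥ 200 → median here
  km 17 (Q, w=70) → cum 290
  km 18 (T, w=110) → cum 400
Optimal location: km 15.

x = 15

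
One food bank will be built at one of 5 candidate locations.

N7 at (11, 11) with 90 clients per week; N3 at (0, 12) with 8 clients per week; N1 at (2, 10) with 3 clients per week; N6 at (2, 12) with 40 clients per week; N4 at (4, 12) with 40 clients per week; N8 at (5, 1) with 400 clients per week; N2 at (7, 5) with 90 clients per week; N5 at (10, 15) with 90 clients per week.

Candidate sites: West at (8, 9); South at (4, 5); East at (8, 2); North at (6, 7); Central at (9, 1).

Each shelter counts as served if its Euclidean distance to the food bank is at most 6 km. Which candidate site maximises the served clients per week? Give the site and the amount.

Coverage radius r = 6 km; a point is covered iff (Δx)²+(Δy)² ≤ 6² = 36.
  West (8, 9): covers {N7, N4, N2} → 220
  South (4, 5): covers {N1, N8, N2} → 493
  East (8, 2): covers {N8, N2} → 490
  North (6, 7): covers {N1, N4, N2} → 133
  Central (9, 1): covers {N8, N2} → 490
Maximum coverage at South: 493 clients per week.

South, covering 493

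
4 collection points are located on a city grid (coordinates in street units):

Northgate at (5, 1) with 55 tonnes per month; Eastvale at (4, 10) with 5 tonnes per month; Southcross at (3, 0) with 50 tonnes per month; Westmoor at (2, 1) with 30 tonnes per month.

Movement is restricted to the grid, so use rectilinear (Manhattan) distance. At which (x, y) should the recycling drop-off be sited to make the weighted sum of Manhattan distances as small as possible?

Manhattan distance separates: Σwᵢ(|x−xᵢ|+|y−yᵢ|) = Σwᵢ|x−xᵢ| + Σwᵢ|y−yᵢ|, so x and y are optimised independently as 1-D weighted medians.
Total weight W = 140; half = 70.
x-coordinate, sorted with cumulative weight:
  x=2 (Westmoor, w=30) cum 30
  x=3 (Southcross, w=50) cum 80  ← median
  x=4 (Eastvale, w=5) cum 85
  x=5 (Northgate, w=55) cum 140
⇒ x* = 3
y-coordinate, sorted with cumulative weight:
  y=0 (Southcross, w=50) cum 50
  y=1 (Northgate, w=55) cum 105  ← median
  y=1 (Westmoor, w=30) cum 135
  y=10 (Eastvale, w=5) cum 140
⇒ y* = 1

(3, 1)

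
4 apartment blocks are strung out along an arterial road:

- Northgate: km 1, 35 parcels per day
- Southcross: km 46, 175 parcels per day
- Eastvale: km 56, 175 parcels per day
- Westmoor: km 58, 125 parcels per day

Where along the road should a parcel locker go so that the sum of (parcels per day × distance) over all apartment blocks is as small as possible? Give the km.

x = 56

For a sum of weighted absolute distances on a line, the optimum is the weighted median (not the mean). Total weight W = 510; half-weight = 255.
Sort by position and accumulate weight:
  km 1 (Northgate, w=35) → cum 35
  km 46 (Southcross, w=175) → cum 210
  km 56 (Eastvale, w=175) → cum 385  ≥ 255 → median here
  km 58 (Westmoor, w=125) → cum 510
Optimal location: km 56.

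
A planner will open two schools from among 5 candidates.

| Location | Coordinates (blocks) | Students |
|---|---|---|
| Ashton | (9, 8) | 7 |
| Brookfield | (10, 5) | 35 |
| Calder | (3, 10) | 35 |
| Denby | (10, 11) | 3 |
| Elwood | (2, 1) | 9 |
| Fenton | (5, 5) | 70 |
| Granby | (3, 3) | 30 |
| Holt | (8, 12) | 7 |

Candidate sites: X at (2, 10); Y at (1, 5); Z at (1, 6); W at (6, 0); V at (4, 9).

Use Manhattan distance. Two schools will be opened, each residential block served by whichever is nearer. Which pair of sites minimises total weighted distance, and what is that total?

Evaluate every pair (each demand assigned to the nearer of the two):
  {X, Y}: total = 941
  {Y, V}: total = 945
  {W, V}: total = 1075
  {X, Z}: total = 1085
  {Z, V}: total = 1089
  {X, W}: total = 1141
  {X, V}: total = 1141
  {Y, Z}: total = 1173
  {Y, W}: total = 1225
  {Z, W}: total = 1273
Best pair: {X, Y} with total 941.

{X, Y}, total 941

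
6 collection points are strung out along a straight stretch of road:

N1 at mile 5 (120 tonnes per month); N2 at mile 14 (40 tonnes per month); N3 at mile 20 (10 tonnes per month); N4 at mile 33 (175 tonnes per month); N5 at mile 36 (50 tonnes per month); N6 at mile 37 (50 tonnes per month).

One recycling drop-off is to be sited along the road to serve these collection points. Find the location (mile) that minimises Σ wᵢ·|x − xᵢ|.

For a sum of weighted absolute distances on a line, the optimum is the weighted median (not the mean). Total weight W = 445; half-weight = 222.5.
Sort by position and accumulate weight:
  mile 5 (N1, w=120) → cum 120
  mile 14 (N2, w=40) → cum 160
  mile 20 (N3, w=10) → cum 170
  mile 33 (N4, w=175) → cum 345  ≥ 222.5 → median here
  mile 36 (N5, w=50) → cum 395
  mile 37 (N6, w=50) → cum 445
Optimal location: mile 33.

x = 33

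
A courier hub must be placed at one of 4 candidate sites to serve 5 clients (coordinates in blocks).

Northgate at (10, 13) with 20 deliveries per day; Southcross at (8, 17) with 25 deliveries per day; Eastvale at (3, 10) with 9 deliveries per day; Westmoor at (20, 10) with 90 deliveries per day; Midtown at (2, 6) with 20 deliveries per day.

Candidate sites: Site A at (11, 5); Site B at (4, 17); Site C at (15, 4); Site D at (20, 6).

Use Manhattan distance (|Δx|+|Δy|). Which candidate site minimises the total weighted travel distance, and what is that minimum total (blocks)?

Total weighted distance at each candidate:
  Site A (11, 5): total = 2132
  Site B (4, 17): total = 2702
  Site C (15, 4): total = 2232
  Site D (20, 6): total = 1824
Minimum is at Site D with total 1824 blocks.

Site D, total 1824 blocks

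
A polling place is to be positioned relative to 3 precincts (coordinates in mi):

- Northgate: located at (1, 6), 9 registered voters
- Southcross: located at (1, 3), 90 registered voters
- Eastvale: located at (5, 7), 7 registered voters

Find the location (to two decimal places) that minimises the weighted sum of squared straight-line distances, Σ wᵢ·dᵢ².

(1.26, 3.52)

The minimiser of Σwᵢ‖p−pᵢ‖² is the weighted centroid p* = (Σwᵢpᵢ)/(Σwᵢ).
Σwᵢ = 106.
Σwᵢxᵢ = 9·1 + 90·1 + 7·5 = 134.
Σwᵢyᵢ = 9·6 + 90·3 + 7·7 = 373.
x* = 134/106 = 1.26, y* = 373/106 = 3.52.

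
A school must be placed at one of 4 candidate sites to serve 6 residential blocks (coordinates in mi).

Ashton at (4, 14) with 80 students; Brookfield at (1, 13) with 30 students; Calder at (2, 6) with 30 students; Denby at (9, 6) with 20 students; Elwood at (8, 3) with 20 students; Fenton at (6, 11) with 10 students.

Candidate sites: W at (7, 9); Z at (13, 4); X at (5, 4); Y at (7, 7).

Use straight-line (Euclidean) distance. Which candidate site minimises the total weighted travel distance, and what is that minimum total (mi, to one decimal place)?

W, total 1073.9 mi

Total weighted distance at each candidate:
  W (7, 9): total = 1073.9
  Z (13, 4): total = 2152.1
  X (5, 4): total = 1431.0
  Y (7, 7): total = 1185.2
Minimum is at W with total 1073.9 mi.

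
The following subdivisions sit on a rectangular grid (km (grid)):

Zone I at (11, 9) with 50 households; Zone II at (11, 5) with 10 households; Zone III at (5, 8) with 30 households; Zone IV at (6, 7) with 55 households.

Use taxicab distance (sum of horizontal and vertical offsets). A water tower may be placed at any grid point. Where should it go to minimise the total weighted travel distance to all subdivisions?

(6, 8)

Manhattan distance separates: Σwᵢ(|x−xᵢ|+|y−yᵢ|) = Σwᵢ|x−xᵢ| + Σwᵢ|y−yᵢ|, so x and y are optimised independently as 1-D weighted medians.
Total weight W = 145; half = 72.5.
x-coordinate, sorted with cumulative weight:
  x=5 (Zone III, w=30) cum 30
  x=6 (Zone IV, w=55) cum 85  ← median
  x=11 (Zone I, w=50) cum 135
  x=11 (Zone II, w=10) cum 145
⇒ x* = 6
y-coordinate, sorted with cumulative weight:
  y=5 (Zone II, w=10) cum 10
  y=7 (Zone IV, w=55) cum 65
  y=8 (Zone III, w=30) cum 95  ← median
  y=9 (Zone I, w=50) cum 145
⇒ y* = 8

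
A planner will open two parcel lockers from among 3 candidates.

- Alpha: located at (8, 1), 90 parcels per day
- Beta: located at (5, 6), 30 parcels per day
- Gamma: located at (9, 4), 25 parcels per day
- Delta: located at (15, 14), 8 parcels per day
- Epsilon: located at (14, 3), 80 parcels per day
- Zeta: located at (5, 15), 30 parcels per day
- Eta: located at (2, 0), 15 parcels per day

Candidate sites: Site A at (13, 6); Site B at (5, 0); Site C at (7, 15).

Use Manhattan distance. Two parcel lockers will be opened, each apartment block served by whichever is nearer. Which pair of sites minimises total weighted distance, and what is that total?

Evaluate every pair (each demand assigned to the nearer of the two):
  {Site A, Site B}: total = 1585
  {Site B, Site C}: total = 1877
  {Site A, Site C}: total = 1997
Best pair: {Site A, Site B} with total 1585.

{Site A, Site B}, total 1585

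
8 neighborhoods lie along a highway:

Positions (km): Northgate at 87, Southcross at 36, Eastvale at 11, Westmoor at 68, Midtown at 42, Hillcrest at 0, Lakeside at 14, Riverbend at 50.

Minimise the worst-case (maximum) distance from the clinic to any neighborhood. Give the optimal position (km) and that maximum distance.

The 1-center on a line is the midpoint of the two extreme points: leftmost at 0, rightmost at 87.
Optimal location = (0 + 87)/2 = 43.5; maximum distance = (87 − 0)/2 = 43.5.

location 43.5, max distance 43.5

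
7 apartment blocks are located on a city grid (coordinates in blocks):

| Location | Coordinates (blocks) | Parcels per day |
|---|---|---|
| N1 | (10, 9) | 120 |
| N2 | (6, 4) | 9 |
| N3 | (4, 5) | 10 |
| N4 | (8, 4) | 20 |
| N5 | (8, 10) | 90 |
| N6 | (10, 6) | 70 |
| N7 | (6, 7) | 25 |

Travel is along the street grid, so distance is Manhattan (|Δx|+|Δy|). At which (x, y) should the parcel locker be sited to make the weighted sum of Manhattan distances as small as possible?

Manhattan distance separates: Σwᵢ(|x−xᵢ|+|y−yᵢ|) = Σwᵢ|x−xᵢ| + Σwᵢ|y−yᵢ|, so x and y are optimised independently as 1-D weighted medians.
Total weight W = 344; half = 172.
x-coordinate, sorted with cumulative weight:
  x=4 (N3, w=10) cum 10
  x=6 (N2, w=9) cum 19
  x=6 (N7, w=25) cum 44
  x=8 (N4, w=20) cum 64
  x=8 (N5, w=90) cum 154
  x=10 (N1, w=120) cum 274  ← median
  x=10 (N6, w=70) cum 344
⇒ x* = 10
y-coordinate, sorted with cumulative weight:
  y=4 (N2, w=9) cum 9
  y=4 (N4, w=20) cum 29
  y=5 (N3, w=10) cum 39
  y=6 (N6, w=70) cum 109
  y=7 (N7, w=25) cum 134
  y=9 (N1, w=120) cum 254  ← median
  y=10 (N5, w=90) cum 344
⇒ y* = 9

(10, 9)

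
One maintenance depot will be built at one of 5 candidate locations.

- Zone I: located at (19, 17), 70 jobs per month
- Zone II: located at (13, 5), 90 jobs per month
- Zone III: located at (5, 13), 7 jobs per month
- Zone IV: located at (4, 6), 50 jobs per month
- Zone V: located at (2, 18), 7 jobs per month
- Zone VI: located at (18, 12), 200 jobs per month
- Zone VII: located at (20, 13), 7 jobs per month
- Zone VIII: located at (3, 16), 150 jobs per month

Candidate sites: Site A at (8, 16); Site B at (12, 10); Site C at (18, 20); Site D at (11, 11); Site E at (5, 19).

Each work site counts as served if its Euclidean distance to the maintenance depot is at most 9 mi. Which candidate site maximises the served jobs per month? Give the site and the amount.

Coverage radius r = 9 mi; a point is covered iff (Δx)²+(Δy)² ≤ 9² = 81.
  Site A (8, 16): covers {Zone III, Zone V, Zone VIII} → 164
  Site B (12, 10): covers {Zone II, Zone III, Zone IV, Zone VI, Zone VII} → 354
  Site C (18, 20): covers {Zone I, Zone VI, Zone VII} → 277
  Site D (11, 11): covers {Zone II, Zone III, Zone IV, Zone VI} → 347
  Site E (5, 19): covers {Zone III, Zone V, Zone VIII} → 164
Maximum coverage at Site B: 354 jobs per month.

Site B, covering 354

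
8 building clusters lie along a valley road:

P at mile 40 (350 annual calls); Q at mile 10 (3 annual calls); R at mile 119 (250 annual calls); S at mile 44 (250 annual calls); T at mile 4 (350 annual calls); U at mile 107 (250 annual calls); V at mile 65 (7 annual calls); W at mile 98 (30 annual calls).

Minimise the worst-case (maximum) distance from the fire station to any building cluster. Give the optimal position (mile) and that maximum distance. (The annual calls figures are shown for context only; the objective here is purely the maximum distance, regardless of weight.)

location 61.5, max distance 57.5

The 1-center on a line is the midpoint of the two extreme points: leftmost at 4, rightmost at 119.
Optimal location = (4 + 119)/2 = 61.5; maximum distance = (119 − 4)/2 = 57.5.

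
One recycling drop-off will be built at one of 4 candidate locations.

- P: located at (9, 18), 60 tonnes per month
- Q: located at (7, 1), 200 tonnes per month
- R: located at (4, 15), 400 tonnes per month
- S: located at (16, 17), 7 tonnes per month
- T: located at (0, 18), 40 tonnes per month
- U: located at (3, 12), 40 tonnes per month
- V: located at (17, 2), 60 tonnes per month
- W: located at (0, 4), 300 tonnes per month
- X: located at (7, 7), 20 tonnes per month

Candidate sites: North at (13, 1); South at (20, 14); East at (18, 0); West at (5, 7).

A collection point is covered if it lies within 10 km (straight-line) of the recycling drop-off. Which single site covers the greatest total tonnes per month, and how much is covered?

West, covering 960

Coverage radius r = 10 km; a point is covered iff (Δx)²+(Δy)² ≤ 10² = 100.
  North (13, 1): covers {Q, V, X} → 280
  South (20, 14): covers {S} → 7
  East (18, 0): covers {V} → 60
  West (5, 7): covers {Q, R, U, W, X} → 960
Maximum coverage at West: 960 tonnes per month.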